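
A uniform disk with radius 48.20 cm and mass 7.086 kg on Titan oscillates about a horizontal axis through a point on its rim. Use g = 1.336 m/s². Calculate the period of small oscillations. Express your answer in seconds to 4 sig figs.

4.622 s

I_cm = ½mr² = 0.82312 kg·m². The pivot is at distance d = 0.4820 m from the centre of mass.
By the parallel-axis theorem, I = I_cm + md² = 0.82312 + 1.6462 = 2.4694 kg·m².
T = 2π√(I/(mgd)) = 2π√(2.4694/(7.086 × 1.336 × 0.4820)) = 4.622 s.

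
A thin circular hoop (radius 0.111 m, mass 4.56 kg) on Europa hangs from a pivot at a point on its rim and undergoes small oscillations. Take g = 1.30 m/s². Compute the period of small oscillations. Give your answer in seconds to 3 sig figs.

2.60 s

I_cm = mr² = 0.05618 kg·m². The pivot is at distance d = 0.111 m from the centre of mass.
By the parallel-axis theorem, I = I_cm + md² = 0.05618 + 0.05618 = 0.1124 kg·m².
T = 2π√(I/(mgd)) = 2π√(0.1124/(4.56 × 1.30 × 0.111)) = 2.60 s.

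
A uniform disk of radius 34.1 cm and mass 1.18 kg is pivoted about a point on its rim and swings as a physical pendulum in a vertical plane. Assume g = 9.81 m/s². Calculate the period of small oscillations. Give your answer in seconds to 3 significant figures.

I_cm = ½mr² = 0.06861 kg·m². The pivot is at distance d = 0.341 m from the centre of mass.
By the parallel-axis theorem, I = I_cm + md² = 0.06861 + 0.1372 = 0.2058 kg·m².
T = 2π√(I/(mgd)) = 2π√(0.2058/(1.18 × 9.81 × 0.341)) = 1.43 s.

1.43 s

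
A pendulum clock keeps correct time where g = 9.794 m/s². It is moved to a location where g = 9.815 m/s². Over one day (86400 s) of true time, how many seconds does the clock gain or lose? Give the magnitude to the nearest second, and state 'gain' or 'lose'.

The clock's period scales as T ∝ 1/√g, so T'/T = √(9.794/9.815) = 0.998930.
In 86400 s of true time the clock registers 86400/0.998930 = 86492.6 s, so it gains 93 s.

gain 93 s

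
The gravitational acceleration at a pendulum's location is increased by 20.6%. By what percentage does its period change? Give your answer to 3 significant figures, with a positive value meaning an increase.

-8.94%

T ∝ 1/√g, so T'/T = 1/√(1.206) = 0.9106.
Percentage change in T = (0.9106 − 1) × 100% = -8.94%.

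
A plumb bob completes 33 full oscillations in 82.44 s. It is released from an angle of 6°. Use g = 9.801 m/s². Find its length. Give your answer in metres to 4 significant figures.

T = 82.44/33 = 2.4982 s.
From T = 2π√(L/g), L = gT²/(4π²) = 9.801 × 2.4982²/(4π²) = 1.549 m.

1.549 m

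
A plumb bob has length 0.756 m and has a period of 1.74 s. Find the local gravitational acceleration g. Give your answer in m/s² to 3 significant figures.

9.86 m/s²

From T = 2π√(L/g), g = 4π²L/T² = 4π² × 0.756/1.740² = 9.86 m/s².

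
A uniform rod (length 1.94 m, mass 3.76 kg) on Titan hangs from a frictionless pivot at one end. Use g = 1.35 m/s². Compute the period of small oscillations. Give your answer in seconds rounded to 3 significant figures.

For a physical pendulum T = 2π√(I/(mgd)), with d = 0.9700 m from pivot to centre of mass.
I_cm = mL²/12 = 3.76 × 1.94²/12 = 1.179 kg·m²; I = I_cm + md² = 1.179 + 3.76 × 0.9700² = 4.717 kg·m².
T = 2π√(4.717/(3.76 × 1.35 × 0.9700)) = 6.15 s.

6.15 s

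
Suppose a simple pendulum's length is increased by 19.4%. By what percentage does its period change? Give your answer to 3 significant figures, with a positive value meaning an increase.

9.27%

T ∝ √L, so T'/T = √(1.194) = 1.093.
Percentage change in T = (1.093 − 1) × 100% = 9.27%.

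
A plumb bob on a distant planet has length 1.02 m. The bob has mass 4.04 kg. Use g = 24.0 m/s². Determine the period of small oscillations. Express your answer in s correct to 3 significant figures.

1.30 s

T = 2π√(L/g) = 2π√(1.02/24.0) = 2π × 0.2062 = 1.30 s.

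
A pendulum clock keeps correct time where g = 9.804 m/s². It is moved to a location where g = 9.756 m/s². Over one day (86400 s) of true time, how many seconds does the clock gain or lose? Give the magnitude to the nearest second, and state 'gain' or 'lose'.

The clock's period scales as T ∝ 1/√g, so T'/T = √(9.804/9.756) = 1.00246.
In 86400 s of true time the clock registers 86400/1.00246 = 86188.2 s, so it loses 212 s.

lose 212 s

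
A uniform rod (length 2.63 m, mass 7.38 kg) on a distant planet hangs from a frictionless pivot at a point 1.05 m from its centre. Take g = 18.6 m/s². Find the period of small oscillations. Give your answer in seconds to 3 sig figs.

1.84 s

For a physical pendulum T = 2π√(I/(mgd)), with d = 1.050 m from pivot to centre of mass.
I_cm = mL²/12 = 7.38 × 2.63²/12 = 4.254 kg·m²; I = I_cm + md² = 4.254 + 7.38 × 1.050² = 12.39 kg·m².
T = 2π√(12.39/(7.38 × 18.6 × 1.050)) = 1.84 s.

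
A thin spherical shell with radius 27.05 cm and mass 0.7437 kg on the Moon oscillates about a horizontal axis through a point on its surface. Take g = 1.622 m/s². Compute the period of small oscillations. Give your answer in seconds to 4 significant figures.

3.313 s

I_cm = (2/3)mr² = 0.036278 kg·m². The pivot is at distance d = 0.2705 m from the centre of mass.
By the parallel-axis theorem, I = I_cm + md² = 0.036278 + 0.054417 = 0.090695 kg·m².
T = 2π√(I/(mgd)) = 2π√(0.090695/(0.7437 × 1.622 × 0.2705)) = 3.313 s.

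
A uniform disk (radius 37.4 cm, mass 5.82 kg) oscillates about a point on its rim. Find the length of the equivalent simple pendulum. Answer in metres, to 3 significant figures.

0.561 m

The equivalent simple-pendulum length is L_eq = I/(md), where I is about the pivot and d = 0.3740 m.
I_cm = ½mR² = 0.4070 kg·m², so I = I_cm + md² = 0.4070 + 0.8141 = 1.221 kg·m².
L_eq = 1.221/(5.82 × 0.3740) = 0.561 m.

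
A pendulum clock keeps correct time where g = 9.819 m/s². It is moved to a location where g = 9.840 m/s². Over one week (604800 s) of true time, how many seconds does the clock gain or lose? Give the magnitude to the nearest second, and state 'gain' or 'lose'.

The clock's period scales as T ∝ 1/√g, so T'/T = √(9.819/9.840) = 0.998932.
In 604800 s of true time the clock registers 604800/0.998932 = 605446.4 s, so it gains 646 s.

gain 646 s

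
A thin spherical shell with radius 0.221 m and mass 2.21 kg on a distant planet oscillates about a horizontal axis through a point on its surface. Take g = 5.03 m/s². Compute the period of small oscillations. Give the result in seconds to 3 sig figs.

1.70 s

I_cm = (2/3)mr² = 0.07196 kg·m². The pivot is at distance d = 0.221 m from the centre of mass.
By the parallel-axis theorem, I = I_cm + md² = 0.07196 + 0.1079 = 0.1799 kg·m².
T = 2π√(I/(mgd)) = 2π√(0.1799/(2.21 × 5.03 × 0.221)) = 1.70 s.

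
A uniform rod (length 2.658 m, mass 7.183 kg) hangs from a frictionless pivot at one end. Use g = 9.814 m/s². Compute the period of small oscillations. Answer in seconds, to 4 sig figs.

For a physical pendulum T = 2π√(I/(mgd)), with d = 1.3290 m from pivot to centre of mass.
I_cm = mL²/12 = 7.183 × 2.658²/12 = 4.2290 kg·m²; I = I_cm + md² = 4.2290 + 7.183 × 1.3290² = 16.916 kg·m².
T = 2π√(16.916/(7.183 × 9.814 × 1.3290)) = 2.670 s.

2.670 s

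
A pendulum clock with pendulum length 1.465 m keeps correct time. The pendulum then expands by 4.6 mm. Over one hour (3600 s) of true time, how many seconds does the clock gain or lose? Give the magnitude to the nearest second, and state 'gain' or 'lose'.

T ∝ √L, so T'/T = √(1.46960/1.465) = 1.00157.
In 3600 s of true time the clock registers 3600/1.00157 = 3594.4 s, so it loses 6 s.

lose 6 s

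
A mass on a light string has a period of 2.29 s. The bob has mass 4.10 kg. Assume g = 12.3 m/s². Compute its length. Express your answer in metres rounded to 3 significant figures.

From T = 2π√(L/g), L = gT²/(4π²) = 12.3 × 2.290²/(4π²) = 1.63 m.

1.63 m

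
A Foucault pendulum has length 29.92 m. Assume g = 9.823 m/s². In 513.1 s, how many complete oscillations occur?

46

T = 2π√(L/g) = 2π√(29.92/9.823) = 10.966 s.
Number of complete oscillations = ⌊513.1/10.966⌋ = ⌊46.791⌋ = 46.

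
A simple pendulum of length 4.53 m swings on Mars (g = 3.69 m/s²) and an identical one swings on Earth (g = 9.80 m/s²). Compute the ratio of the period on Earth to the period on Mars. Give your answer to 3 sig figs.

0.614

T ∝ 1/√g, so T₂/T₁ = √(g₁/g₂) = √(3.69/9.80) = 0.614.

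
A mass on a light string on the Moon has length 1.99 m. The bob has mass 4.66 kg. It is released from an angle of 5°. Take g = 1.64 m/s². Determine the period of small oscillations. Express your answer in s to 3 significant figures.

T = 2π√(L/g) = 2π√(1.99/1.64) = 2π × 1.102 = 6.92 s.

6.92 s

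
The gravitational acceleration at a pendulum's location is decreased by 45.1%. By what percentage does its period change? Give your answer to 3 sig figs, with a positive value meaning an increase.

35.0%

T ∝ 1/√g, so T'/T = 1/√(0.5490) = 1.350.
Percentage change in T = (1.350 − 1) × 100% = 35.0%.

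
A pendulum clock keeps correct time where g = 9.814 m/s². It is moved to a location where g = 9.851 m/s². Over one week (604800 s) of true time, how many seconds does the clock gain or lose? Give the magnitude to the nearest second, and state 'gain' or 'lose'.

gain 1139 s

The clock's period scales as T ∝ 1/√g, so T'/T = √(9.814/9.851) = 0.998120.
In 604800 s of true time the clock registers 604800/0.998120 = 605939.0 s, so it gains 1139 s.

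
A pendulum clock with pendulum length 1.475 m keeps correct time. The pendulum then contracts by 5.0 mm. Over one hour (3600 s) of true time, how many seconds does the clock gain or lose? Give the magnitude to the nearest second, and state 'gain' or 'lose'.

T ∝ √L, so T'/T = √(1.47000/1.475) = 0.998304.
In 3600 s of true time the clock registers 3600/0.998304 = 3606.1 s, so it gains 6 s.

gain 6 s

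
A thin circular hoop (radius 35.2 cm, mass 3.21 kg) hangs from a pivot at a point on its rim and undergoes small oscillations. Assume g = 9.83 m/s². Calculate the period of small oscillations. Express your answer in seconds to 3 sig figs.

1.68 s

I_cm = mr² = 0.3977 kg·m². The pivot is at distance d = 0.352 m from the centre of mass.
By the parallel-axis theorem, I = I_cm + md² = 0.3977 + 0.3977 = 0.7955 kg·m².
T = 2π√(I/(mgd)) = 2π√(0.7955/(3.21 × 9.83 × 0.352)) = 1.68 s.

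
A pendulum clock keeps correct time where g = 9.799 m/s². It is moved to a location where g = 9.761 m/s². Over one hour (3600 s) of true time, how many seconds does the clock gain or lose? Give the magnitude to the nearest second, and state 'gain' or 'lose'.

lose 7 s

The clock's period scales as T ∝ 1/√g, so T'/T = √(9.799/9.761) = 1.00194.
In 3600 s of true time the clock registers 3600/1.00194 = 3593.0 s, so it loses 7 s.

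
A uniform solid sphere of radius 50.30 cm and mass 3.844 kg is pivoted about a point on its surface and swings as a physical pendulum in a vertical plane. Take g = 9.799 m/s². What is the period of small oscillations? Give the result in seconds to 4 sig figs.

1.684 s

I_cm = (2/5)mr² = 0.38903 kg·m². The pivot is at distance d = 0.5030 m from the centre of mass.
By the parallel-axis theorem, I = I_cm + md² = 0.38903 + 0.97257 = 1.3616 kg·m².
T = 2π√(I/(mgd)) = 2π√(1.3616/(3.844 × 9.799 × 0.5030)) = 1.684 s.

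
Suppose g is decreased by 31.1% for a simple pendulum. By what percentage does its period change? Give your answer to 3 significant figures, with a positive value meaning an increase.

20.5%

T ∝ 1/√g, so T'/T = 1/√(0.6890) = 1.205.
Percentage change in T = (1.205 − 1) × 100% = 20.5%.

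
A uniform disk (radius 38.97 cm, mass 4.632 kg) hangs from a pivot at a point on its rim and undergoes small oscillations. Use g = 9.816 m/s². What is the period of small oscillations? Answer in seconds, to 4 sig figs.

I_cm = ½mr² = 0.35172 kg·m². The pivot is at distance d = 0.3897 m from the centre of mass.
By the parallel-axis theorem, I = I_cm + md² = 0.35172 + 0.70344 = 1.0552 kg·m².
T = 2π√(I/(mgd)) = 2π√(1.0552/(4.632 × 9.816 × 0.3897)) = 1.533 s.

1.533 s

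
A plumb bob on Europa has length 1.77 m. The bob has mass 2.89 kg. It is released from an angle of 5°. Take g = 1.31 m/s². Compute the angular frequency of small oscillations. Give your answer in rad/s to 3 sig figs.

ω = √(g/L) = √(1.31/1.77) = 0.860 rad/s.

0.860 rad/s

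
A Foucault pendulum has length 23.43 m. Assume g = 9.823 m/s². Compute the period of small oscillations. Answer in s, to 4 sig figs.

T = 2π√(L/g) = 2π√(23.43/9.823) = 2π × 1.5444 = 9.704 s.

9.704 s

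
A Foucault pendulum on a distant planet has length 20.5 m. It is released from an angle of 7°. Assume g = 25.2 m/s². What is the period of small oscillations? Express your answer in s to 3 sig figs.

5.67 s

T = 2π√(L/g) = 2π√(20.5/25.2) = 2π × 0.9019 = 5.67 s.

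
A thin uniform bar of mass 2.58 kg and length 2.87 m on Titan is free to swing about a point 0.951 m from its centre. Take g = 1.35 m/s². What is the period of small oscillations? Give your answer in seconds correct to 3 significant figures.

For a physical pendulum T = 2π√(I/(mgd)), with d = 0.9510 m from pivot to centre of mass.
I_cm = mL²/12 = 2.58 × 2.87²/12 = 1.771 kg·m²; I = I_cm + md² = 1.771 + 2.58 × 0.9510² = 4.104 kg·m².
T = 2π√(4.104/(2.58 × 1.35 × 0.9510)) = 6.99 s.

6.99 s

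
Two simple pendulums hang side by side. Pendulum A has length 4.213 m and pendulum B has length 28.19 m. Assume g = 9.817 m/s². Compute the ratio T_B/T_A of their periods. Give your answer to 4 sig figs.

T ∝ √L, so T_B/T_A = √(L_B/L_A) = √(28.19/4.213) = 2.587.

2.587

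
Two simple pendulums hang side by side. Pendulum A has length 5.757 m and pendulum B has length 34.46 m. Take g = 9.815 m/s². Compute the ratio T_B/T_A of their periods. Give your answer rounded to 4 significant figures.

2.447

T ∝ √L, so T_B/T_A = √(L_B/L_A) = √(34.46/5.757) = 2.447.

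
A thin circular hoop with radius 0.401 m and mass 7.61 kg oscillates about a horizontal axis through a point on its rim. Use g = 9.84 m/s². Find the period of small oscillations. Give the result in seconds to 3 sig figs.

I_cm = mr² = 1.224 kg·m². The pivot is at distance d = 0.401 m from the centre of mass.
By the parallel-axis theorem, I = I_cm + md² = 1.224 + 1.224 = 2.447 kg·m².
T = 2π√(I/(mgd)) = 2π√(2.447/(7.61 × 9.84 × 0.401)) = 1.79 s.

1.79 s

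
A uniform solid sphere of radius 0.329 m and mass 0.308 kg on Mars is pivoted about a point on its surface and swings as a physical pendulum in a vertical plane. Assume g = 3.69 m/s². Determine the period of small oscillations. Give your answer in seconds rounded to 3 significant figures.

I_cm = (2/5)mr² = 0.01334 kg·m². The pivot is at distance d = 0.329 m from the centre of mass.
By the parallel-axis theorem, I = I_cm + md² = 0.01334 + 0.03334 = 0.04667 kg·m².
T = 2π√(I/(mgd)) = 2π√(0.04667/(0.308 × 3.69 × 0.329)) = 2.22 s.

2.22 s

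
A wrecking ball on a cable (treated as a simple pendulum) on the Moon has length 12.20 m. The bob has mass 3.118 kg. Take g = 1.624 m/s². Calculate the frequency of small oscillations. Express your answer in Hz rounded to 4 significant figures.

T = 2π√(L/g) = 2π√(12.20/1.624) = 17.221 s, so f = 1/T = 0.05807 Hz.

0.05807 Hz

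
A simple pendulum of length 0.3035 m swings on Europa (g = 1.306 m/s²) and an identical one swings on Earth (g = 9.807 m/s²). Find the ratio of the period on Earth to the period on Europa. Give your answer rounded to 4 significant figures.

0.3649

T ∝ 1/√g, so T₂/T₁ = √(g₁/g₂) = √(1.306/9.807) = 0.3649.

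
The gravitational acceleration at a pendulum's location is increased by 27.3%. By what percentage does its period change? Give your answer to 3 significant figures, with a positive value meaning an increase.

T ∝ 1/√g, so T'/T = 1/√(1.273) = 0.8863.
Percentage change in T = (0.8863 − 1) × 100% = -11.4%.

-11.4%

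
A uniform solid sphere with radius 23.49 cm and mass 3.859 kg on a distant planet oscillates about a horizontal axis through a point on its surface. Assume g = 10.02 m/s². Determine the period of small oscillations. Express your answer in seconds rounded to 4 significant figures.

1.138 s

I_cm = (2/5)mr² = 0.085173 kg·m². The pivot is at distance d = 0.2349 m from the centre of mass.
By the parallel-axis theorem, I = I_cm + md² = 0.085173 + 0.21293 = 0.29810 kg·m².
T = 2π√(I/(mgd)) = 2π√(0.29810/(3.859 × 10.02 × 0.2349)) = 1.138 s.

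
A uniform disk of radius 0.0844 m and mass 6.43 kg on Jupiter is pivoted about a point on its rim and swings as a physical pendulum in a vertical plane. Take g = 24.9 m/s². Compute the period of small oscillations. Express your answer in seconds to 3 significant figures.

0.448 s

I_cm = ½mr² = 0.02290 kg·m². The pivot is at distance d = 0.0844 m from the centre of mass.
By the parallel-axis theorem, I = I_cm + md² = 0.02290 + 0.04580 = 0.06870 kg·m².
T = 2π√(I/(mgd)) = 2π√(0.06870/(6.43 × 24.9 × 0.0844)) = 0.448 s.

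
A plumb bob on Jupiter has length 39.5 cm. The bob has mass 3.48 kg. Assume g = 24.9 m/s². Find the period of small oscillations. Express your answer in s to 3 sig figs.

0.791 s

T = 2π√(L/g) = 2π√(0.395/24.9) = 2π × 0.1260 = 0.791 s.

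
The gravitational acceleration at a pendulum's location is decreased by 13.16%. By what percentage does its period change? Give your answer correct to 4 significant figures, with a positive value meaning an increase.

7.310%

T ∝ 1/√g, so T'/T = 1/√(0.86840) = 1.0731.
Percentage change in T = (1.0731 − 1) × 100% = 7.310%.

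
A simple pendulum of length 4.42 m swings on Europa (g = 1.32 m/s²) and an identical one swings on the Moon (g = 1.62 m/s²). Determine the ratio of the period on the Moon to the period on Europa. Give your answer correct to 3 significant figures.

0.903

T ∝ 1/√g, so T₂/T₁ = √(g₁/g₂) = √(1.32/1.62) = 0.903.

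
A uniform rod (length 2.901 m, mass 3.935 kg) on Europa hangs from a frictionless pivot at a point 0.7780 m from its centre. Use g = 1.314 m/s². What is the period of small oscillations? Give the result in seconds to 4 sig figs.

7.103 s

For a physical pendulum T = 2π√(I/(mgd)), with d = 0.77800 m from pivot to centre of mass.
I_cm = mL²/12 = 3.935 × 2.901²/12 = 2.7597 kg·m²; I = I_cm + md² = 2.7597 + 3.935 × 0.77800² = 5.1415 kg·m².
T = 2π√(5.1415/(3.935 × 1.314 × 0.77800)) = 7.103 s.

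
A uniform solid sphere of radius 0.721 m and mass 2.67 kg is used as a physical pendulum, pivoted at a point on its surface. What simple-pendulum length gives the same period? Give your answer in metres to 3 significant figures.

The equivalent simple-pendulum length is L_eq = I/(md), where I is about the pivot and d = 0.7210 m.
I_cm = (2/5)mR² = 0.5552 kg·m², so I = I_cm + md² = 0.5552 + 1.388 = 1.943 kg·m².
L_eq = 1.943/(2.67 × 0.7210) = 1.01 m.

1.01 m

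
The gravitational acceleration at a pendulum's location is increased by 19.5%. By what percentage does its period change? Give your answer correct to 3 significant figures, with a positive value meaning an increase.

T ∝ 1/√g, so T'/T = 1/√(1.195) = 0.9148.
Percentage change in T = (0.9148 − 1) × 100% = -8.52%.

-8.52%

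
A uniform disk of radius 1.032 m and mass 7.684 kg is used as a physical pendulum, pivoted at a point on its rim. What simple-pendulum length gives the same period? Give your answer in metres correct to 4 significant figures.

1.548 m

The equivalent simple-pendulum length is L_eq = I/(md), where I is about the pivot and d = 1.0320 m.
I_cm = ½mR² = 4.0918 kg·m², so I = I_cm + md² = 4.0918 + 8.1836 = 12.275 kg·m².
L_eq = 12.275/(7.684 × 1.0320) = 1.548 m.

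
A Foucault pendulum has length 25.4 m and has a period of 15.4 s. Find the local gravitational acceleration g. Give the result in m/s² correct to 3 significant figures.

From T = 2π√(L/g), g = 4π²L/T² = 4π² × 25.4/15.40² = 4.23 m/s².

4.23 m/s²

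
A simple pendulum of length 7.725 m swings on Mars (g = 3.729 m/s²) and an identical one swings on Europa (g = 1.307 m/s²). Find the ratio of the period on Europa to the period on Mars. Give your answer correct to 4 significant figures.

T ∝ 1/√g, so T₂/T₁ = √(g₁/g₂) = √(3.729/1.307) = 1.689.

1.689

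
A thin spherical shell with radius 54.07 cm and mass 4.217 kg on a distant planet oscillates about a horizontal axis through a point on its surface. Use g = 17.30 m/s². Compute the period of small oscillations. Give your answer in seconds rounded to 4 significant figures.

I_cm = (2/3)mr² = 0.82191 kg·m². The pivot is at distance d = 0.5407 m from the centre of mass.
By the parallel-axis theorem, I = I_cm + md² = 0.82191 + 1.2329 = 2.0548 kg·m².
T = 2π√(I/(mgd)) = 2π√(2.0548/(4.217 × 17.30 × 0.5407)) = 1.434 s.

1.434 s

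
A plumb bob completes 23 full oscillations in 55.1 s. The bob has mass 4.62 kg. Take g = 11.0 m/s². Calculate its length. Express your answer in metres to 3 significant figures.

T = 55.1/23 = 2.396 s.
From T = 2π√(L/g), L = gT²/(4π²) = 11.0 × 2.396²/(4π²) = 1.60 m.

1.60 m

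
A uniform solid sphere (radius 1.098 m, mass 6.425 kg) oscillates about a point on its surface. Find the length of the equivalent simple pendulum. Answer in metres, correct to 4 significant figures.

1.537 m

The equivalent simple-pendulum length is L_eq = I/(md), where I is about the pivot and d = 1.0980 m.
I_cm = (2/5)mR² = 3.0984 kg·m², so I = I_cm + md² = 3.0984 + 7.7460 = 10.844 kg·m².
L_eq = 10.844/(6.425 × 1.0980) = 1.537 m.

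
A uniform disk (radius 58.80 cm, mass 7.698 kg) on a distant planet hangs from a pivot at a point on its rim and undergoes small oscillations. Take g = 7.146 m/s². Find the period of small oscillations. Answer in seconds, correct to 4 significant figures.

I_cm = ½mr² = 1.3308 kg·m². The pivot is at distance d = 0.5880 m from the centre of mass.
By the parallel-axis theorem, I = I_cm + md² = 1.3308 + 2.6615 = 3.9923 kg·m².
T = 2π√(I/(mgd)) = 2π√(3.9923/(7.698 × 7.146 × 0.5880)) = 2.207 s.

2.207 s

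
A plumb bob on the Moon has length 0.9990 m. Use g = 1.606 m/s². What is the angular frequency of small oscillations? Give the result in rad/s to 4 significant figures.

ω = √(g/L) = √(1.606/0.9990) = 1.268 rad/s.

1.268 rad/s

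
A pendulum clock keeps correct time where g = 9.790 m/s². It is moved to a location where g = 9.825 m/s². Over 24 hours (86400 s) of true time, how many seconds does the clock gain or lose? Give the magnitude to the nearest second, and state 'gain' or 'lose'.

gain 154 s

The clock's period scales as T ∝ 1/√g, so T'/T = √(9.790/9.825) = 0.998217.
In 86400 s of true time the clock registers 86400/0.998217 = 86554.3 s, so it gains 154 s.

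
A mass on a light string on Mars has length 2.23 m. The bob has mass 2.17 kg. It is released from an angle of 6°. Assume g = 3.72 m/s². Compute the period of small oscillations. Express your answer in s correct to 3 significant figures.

T = 2π√(L/g) = 2π√(2.23/3.72) = 2π × 0.7742 = 4.86 s.

4.86 s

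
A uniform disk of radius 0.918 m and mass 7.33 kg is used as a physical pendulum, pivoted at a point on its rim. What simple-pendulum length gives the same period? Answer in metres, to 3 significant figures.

1.38 m

The equivalent simple-pendulum length is L_eq = I/(md), where I is about the pivot and d = 0.9180 m.
I_cm = ½mR² = 3.089 kg·m², so I = I_cm + md² = 3.089 + 6.177 = 9.266 kg·m².
L_eq = 9.266/(7.33 × 0.9180) = 1.38 m.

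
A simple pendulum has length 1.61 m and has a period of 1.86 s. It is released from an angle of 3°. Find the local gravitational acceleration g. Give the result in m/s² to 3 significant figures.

18.4 m/s²

From T = 2π√(L/g), g = 4π²L/T² = 4π² × 1.61/1.860² = 18.4 m/s².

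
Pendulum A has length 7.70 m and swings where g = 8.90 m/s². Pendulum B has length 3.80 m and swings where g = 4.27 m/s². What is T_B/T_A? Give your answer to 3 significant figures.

1.01

T = 2π√(L/g), so T_B/T_A = √((L_B/g_B)/(L_A/g_A)) = √((3.80/4.27)/(7.70/8.90)) = 1.01.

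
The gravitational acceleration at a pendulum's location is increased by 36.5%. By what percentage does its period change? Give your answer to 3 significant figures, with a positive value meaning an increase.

T ∝ 1/√g, so T'/T = 1/√(1.365) = 0.8559.
Percentage change in T = (0.8559 − 1) × 100% = -14.4%.

-14.4%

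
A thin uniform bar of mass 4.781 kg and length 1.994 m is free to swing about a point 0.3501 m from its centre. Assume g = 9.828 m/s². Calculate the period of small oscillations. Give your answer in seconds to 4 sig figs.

2.282 s

For a physical pendulum T = 2π√(I/(mgd)), with d = 0.35010 m from pivot to centre of mass.
I_cm = mL²/12 = 4.781 × 1.994²/12 = 1.5841 kg·m²; I = I_cm + md² = 1.5841 + 4.781 × 0.35010² = 2.1701 kg·m².
T = 2π√(2.1701/(4.781 × 9.828 × 0.35010)) = 2.282 s.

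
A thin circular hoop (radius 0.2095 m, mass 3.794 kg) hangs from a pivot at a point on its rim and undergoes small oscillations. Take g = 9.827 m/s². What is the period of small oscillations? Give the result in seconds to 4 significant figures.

1.297 s

I_cm = mr² = 0.16652 kg·m². The pivot is at distance d = 0.2095 m from the centre of mass.
By the parallel-axis theorem, I = I_cm + md² = 0.16652 + 0.16652 = 0.33304 kg·m².
T = 2π√(I/(mgd)) = 2π√(0.33304/(3.794 × 9.827 × 0.2095)) = 1.297 s.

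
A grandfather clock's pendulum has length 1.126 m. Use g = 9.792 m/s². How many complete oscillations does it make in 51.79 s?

24

T = 2π√(L/g) = 2π√(1.126/9.792) = 2.1307 s.
Number of complete oscillations = ⌊51.79/2.1307⌋ = ⌊24.307⌋ = 24.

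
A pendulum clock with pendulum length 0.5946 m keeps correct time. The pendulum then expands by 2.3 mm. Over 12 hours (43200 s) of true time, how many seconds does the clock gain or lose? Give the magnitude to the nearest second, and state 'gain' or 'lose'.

T ∝ √L, so T'/T = √(0.59690/0.5946) = 1.00193.
In 43200 s of true time the clock registers 43200/1.00193 = 43116.7 s, so it loses 83 s.

lose 83 s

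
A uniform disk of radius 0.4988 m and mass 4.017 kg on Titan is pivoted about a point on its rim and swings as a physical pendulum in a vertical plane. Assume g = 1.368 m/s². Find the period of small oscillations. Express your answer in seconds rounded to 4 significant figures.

I_cm = ½mr² = 0.49972 kg·m². The pivot is at distance d = 0.4988 m from the centre of mass.
By the parallel-axis theorem, I = I_cm + md² = 0.49972 + 0.99944 = 1.4992 kg·m².
T = 2π√(I/(mgd)) = 2π√(1.4992/(4.017 × 1.368 × 0.4988)) = 4.647 s.

4.647 s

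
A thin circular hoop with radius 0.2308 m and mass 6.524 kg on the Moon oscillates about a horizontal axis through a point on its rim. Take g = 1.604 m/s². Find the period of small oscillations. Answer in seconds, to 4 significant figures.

3.371 s

I_cm = mr² = 0.34752 kg·m². The pivot is at distance d = 0.2308 m from the centre of mass.
By the parallel-axis theorem, I = I_cm + md² = 0.34752 + 0.34752 = 0.69505 kg·m².
T = 2π√(I/(mgd)) = 2π√(0.69505/(6.524 × 1.604 × 0.2308)) = 3.371 s.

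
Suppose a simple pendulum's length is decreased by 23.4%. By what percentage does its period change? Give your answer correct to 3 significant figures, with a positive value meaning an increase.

-12.5%

T ∝ √L, so T'/T = √(0.7660) = 0.8752.
Percentage change in T = (0.8752 − 1) × 100% = -12.5%.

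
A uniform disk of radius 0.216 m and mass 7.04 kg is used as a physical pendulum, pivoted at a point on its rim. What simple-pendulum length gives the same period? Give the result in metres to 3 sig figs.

The equivalent simple-pendulum length is L_eq = I/(md), where I is about the pivot and d = 0.2160 m.
I_cm = ½mR² = 0.1642 kg·m², so I = I_cm + md² = 0.1642 + 0.3285 = 0.4927 kg·m².
L_eq = 0.4927/(7.04 × 0.2160) = 0.324 m.

0.324 m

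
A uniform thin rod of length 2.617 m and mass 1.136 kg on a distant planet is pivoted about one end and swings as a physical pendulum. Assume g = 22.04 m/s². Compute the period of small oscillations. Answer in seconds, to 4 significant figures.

For a physical pendulum T = 2π√(I/(mgd)), with d = 1.3085 m from pivot to centre of mass.
I_cm = mL²/12 = 1.136 × 2.617²/12 = 0.64834 kg·m²; I = I_cm + md² = 0.64834 + 1.136 × 1.3085² = 2.5934 kg·m².
T = 2π√(2.5934/(1.136 × 22.04 × 1.3085)) = 1.768 s.

1.768 s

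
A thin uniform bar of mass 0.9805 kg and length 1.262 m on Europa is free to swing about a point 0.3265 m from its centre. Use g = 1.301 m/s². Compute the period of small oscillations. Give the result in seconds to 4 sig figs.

For a physical pendulum T = 2π√(I/(mgd)), with d = 0.32650 m from pivot to centre of mass.
I_cm = mL²/12 = 0.9805 × 1.262²/12 = 0.13013 kg·m²; I = I_cm + md² = 0.13013 + 0.9805 × 0.32650² = 0.23466 kg·m².
T = 2π√(0.23466/(0.9805 × 1.301 × 0.32650)) = 4.716 s.

4.716 s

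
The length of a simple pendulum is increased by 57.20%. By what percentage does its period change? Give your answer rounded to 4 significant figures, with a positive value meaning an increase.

25.38%

T ∝ √L, so T'/T = √(1.5720) = 1.2538.
Percentage change in T = (1.2538 − 1) × 100% = 25.38%.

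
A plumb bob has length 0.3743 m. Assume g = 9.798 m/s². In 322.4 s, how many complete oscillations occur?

T = 2π√(L/g) = 2π√(0.3743/9.798) = 1.2281 s.
Number of complete oscillations = ⌊322.4/1.2281⌋ = ⌊262.53⌋ = 262.

262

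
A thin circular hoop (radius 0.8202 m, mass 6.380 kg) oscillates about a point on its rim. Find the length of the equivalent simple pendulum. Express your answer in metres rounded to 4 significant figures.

1.640 m

The equivalent simple-pendulum length is L_eq = I/(md), where I is about the pivot and d = 0.82020 m.
I_cm = mR² = 4.2920 kg·m², so I = I_cm + md² = 4.2920 + 4.2920 = 8.5840 kg·m².
L_eq = 8.5840/(6.380 × 0.82020) = 1.640 m.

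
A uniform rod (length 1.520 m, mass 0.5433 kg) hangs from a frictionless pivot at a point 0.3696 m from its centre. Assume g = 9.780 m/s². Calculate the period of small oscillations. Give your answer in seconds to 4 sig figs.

1.896 s

For a physical pendulum T = 2π√(I/(mgd)), with d = 0.36960 m from pivot to centre of mass.
I_cm = mL²/12 = 0.5433 × 1.520²/12 = 0.10460 kg·m²; I = I_cm + md² = 0.10460 + 0.5433 × 0.36960² = 0.17882 kg·m².
T = 2π√(0.17882/(0.5433 × 9.780 × 0.36960)) = 1.896 s.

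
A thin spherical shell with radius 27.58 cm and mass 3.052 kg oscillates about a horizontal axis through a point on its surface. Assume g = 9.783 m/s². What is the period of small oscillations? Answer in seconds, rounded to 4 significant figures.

1.362 s

I_cm = (2/3)mr² = 0.15477 kg·m². The pivot is at distance d = 0.2758 m from the centre of mass.
By the parallel-axis theorem, I = I_cm + md² = 0.15477 + 0.23215 = 0.38692 kg·m².
T = 2π√(I/(mgd)) = 2π√(0.38692/(3.052 × 9.783 × 0.2758)) = 1.362 s.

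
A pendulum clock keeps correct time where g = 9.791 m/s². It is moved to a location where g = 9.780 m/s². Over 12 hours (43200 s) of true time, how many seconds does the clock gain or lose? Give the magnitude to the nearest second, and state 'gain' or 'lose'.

lose 24 s

The clock's period scales as T ∝ 1/√g, so T'/T = √(9.791/9.780) = 1.00056.
In 43200 s of true time the clock registers 43200/1.00056 = 43175.7 s, so it loses 24 s.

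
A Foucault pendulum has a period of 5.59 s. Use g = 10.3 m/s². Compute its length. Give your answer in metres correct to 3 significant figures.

From T = 2π√(L/g), L = gT²/(4π²) = 10.3 × 5.590²/(4π²) = 8.15 m.

8.15 m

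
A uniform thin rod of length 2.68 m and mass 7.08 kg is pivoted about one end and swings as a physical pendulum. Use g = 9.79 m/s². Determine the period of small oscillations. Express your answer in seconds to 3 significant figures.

For a physical pendulum T = 2π√(I/(mgd)), with d = 1.340 m from pivot to centre of mass.
I_cm = mL²/12 = 7.08 × 2.68²/12 = 4.238 kg·m²; I = I_cm + md² = 4.238 + 7.08 × 1.340² = 16.95 kg·m².
T = 2π√(16.95/(7.08 × 9.79 × 1.340)) = 2.68 s.

2.68 s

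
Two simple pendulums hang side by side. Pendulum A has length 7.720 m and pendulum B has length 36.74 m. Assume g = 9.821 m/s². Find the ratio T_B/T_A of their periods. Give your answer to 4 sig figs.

2.182

T ∝ √L, so T_B/T_A = √(L_B/L_A) = √(36.74/7.720) = 2.182.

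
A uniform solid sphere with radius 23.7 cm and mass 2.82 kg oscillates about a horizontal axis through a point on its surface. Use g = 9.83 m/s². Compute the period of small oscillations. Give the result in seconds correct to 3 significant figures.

1.15 s

I_cm = (2/5)mr² = 0.06336 kg·m². The pivot is at distance d = 0.237 m from the centre of mass.
By the parallel-axis theorem, I = I_cm + md² = 0.06336 + 0.1584 = 0.2218 kg·m².
T = 2π√(I/(mgd)) = 2π√(0.2218/(2.82 × 9.83 × 0.237)) = 1.15 s.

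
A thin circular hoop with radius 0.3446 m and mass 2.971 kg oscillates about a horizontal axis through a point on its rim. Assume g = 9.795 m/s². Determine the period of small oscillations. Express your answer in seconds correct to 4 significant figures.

1.667 s

I_cm = mr² = 0.35280 kg·m². The pivot is at distance d = 0.3446 m from the centre of mass.
By the parallel-axis theorem, I = I_cm + md² = 0.35280 + 0.35280 = 0.70561 kg·m².
T = 2π√(I/(mgd)) = 2π√(0.70561/(2.971 × 9.795 × 0.3446)) = 1.667 s.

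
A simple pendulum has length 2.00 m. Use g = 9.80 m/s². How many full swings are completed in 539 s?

189

T = 2π√(L/g) = 2π√(2.00/9.80) = 2.838 s.
Number of complete oscillations = ⌊539/2.838⌋ = ⌊189.9⌋ = 189.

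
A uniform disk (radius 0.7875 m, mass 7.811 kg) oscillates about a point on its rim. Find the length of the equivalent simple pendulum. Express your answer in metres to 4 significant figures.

1.181 m

The equivalent simple-pendulum length is L_eq = I/(md), where I is about the pivot and d = 0.78750 m.
I_cm = ½mR² = 2.4220 kg·m², so I = I_cm + md² = 2.4220 + 4.8440 = 7.2661 kg·m².
L_eq = 7.2661/(7.811 × 0.78750) = 1.181 m.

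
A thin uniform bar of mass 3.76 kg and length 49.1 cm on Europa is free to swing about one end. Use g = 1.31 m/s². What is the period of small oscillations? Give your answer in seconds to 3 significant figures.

3.14 s

For a physical pendulum T = 2π√(I/(mgd)), with d = 0.2455 m from pivot to centre of mass.
I_cm = mL²/12 = 3.76 × 0.491²/12 = 0.07554 kg·m²; I = I_cm + md² = 0.07554 + 3.76 × 0.2455² = 0.3022 kg·m².
T = 2π√(0.3022/(3.76 × 1.31 × 0.2455)) = 3.14 s.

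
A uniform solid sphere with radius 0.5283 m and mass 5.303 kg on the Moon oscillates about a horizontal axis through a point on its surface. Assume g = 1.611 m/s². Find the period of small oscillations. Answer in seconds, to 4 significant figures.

4.257 s

I_cm = (2/5)mr² = 0.59203 kg·m². The pivot is at distance d = 0.5283 m from the centre of mass.
By the parallel-axis theorem, I = I_cm + md² = 0.59203 + 1.4801 = 2.0721 kg·m².
T = 2π√(I/(mgd)) = 2π√(2.0721/(5.303 × 1.611 × 0.5283)) = 4.257 s.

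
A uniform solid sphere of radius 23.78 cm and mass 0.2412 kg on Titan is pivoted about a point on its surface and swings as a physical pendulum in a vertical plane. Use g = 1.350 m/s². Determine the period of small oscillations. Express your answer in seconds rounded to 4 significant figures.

I_cm = (2/5)mr² = 0.0054558 kg·m². The pivot is at distance d = 0.2378 m from the centre of mass.
By the parallel-axis theorem, I = I_cm + md² = 0.0054558 + 0.013640 = 0.019095 kg·m².
T = 2π√(I/(mgd)) = 2π√(0.019095/(0.2412 × 1.350 × 0.2378)) = 3.120 s.

3.120 s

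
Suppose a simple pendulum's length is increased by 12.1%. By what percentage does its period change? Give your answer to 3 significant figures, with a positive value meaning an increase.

T ∝ √L, so T'/T = √(1.121) = 1.059.
Percentage change in T = (1.059 − 1) × 100% = 5.88%.

5.88%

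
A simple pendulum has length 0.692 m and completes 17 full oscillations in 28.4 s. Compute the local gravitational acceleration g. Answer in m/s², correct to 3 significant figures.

T = 28.4/17 = 1.671 s.
From T = 2π√(L/g), g = 4π²L/T² = 4π² × 0.692/1.671² = 9.79 m/s².

9.79 m/s²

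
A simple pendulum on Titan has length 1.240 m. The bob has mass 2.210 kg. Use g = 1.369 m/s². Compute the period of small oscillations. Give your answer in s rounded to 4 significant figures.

5.980 s

T = 2π√(L/g) = 2π√(1.240/1.369) = 2π × 0.95172 = 5.980 s.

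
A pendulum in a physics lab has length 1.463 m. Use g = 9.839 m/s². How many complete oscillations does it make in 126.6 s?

52

T = 2π√(L/g) = 2π√(1.463/9.839) = 2.4229 s.
Number of complete oscillations = ⌊126.6/2.4229⌋ = ⌊52.253⌋ = 52.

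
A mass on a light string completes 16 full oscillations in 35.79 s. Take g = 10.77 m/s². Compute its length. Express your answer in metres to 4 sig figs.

T = 35.79/16 = 2.2369 s.
From T = 2π√(L/g), L = gT²/(4π²) = 10.77 × 2.2369²/(4π²) = 1.365 m.

1.365 m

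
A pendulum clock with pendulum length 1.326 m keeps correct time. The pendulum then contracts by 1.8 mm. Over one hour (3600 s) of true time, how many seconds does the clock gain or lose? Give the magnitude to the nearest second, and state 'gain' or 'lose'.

gain 2 s

T ∝ √L, so T'/T = √(1.32420/1.326) = 0.999321.
In 3600 s of true time the clock registers 3600/0.999321 = 3602.4 s, so it gains 2 s.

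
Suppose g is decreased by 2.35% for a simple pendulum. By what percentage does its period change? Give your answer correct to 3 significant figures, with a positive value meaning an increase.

1.20%

T ∝ 1/√g, so T'/T = 1/√(0.9765) = 1.012.
Percentage change in T = (1.012 − 1) × 100% = 1.20%.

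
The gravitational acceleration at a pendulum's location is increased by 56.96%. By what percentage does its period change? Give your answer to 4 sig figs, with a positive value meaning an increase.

T ∝ 1/√g, so T'/T = 1/√(1.5696) = 0.79819.
Percentage change in T = (0.79819 − 1) × 100% = -20.18%.

-20.18%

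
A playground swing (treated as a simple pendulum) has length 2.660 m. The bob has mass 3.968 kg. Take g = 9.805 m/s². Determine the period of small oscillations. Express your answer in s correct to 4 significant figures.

3.273 s

T = 2π√(L/g) = 2π√(2.660/9.805) = 2π × 0.52086 = 3.273 s.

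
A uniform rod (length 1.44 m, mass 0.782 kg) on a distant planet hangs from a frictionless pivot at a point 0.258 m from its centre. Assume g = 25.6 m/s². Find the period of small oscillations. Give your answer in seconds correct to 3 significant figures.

1.20 s

For a physical pendulum T = 2π√(I/(mgd)), with d = 0.2580 m from pivot to centre of mass.
I_cm = mL²/12 = 0.782 × 1.44²/12 = 0.1351 kg·m²; I = I_cm + md² = 0.1351 + 0.782 × 0.2580² = 0.1872 kg·m².
T = 2π√(0.1872/(0.782 × 25.6 × 0.2580)) = 1.20 s.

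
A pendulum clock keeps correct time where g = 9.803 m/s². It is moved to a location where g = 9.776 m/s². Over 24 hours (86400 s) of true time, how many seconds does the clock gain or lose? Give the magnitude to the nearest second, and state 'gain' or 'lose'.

lose 119 s

The clock's period scales as T ∝ 1/√g, so T'/T = √(9.803/9.776) = 1.00138.
In 86400 s of true time the clock registers 86400/1.00138 = 86280.9 s, so it loses 119 s.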